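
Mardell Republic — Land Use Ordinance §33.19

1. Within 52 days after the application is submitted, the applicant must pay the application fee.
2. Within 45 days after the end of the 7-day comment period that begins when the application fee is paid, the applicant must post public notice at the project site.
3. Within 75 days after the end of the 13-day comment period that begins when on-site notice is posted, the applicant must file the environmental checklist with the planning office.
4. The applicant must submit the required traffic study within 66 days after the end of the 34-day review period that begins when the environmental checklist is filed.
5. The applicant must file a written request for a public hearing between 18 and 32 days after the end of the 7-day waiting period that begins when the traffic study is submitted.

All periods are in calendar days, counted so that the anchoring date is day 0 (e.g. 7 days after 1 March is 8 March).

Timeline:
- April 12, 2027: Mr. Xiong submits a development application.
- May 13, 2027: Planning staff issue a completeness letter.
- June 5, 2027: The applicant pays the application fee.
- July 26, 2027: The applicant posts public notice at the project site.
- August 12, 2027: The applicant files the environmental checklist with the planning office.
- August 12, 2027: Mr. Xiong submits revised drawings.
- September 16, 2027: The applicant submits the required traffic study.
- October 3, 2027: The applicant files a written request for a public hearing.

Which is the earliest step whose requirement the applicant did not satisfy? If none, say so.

Step 1: 52 days after April 12, 2027 (when the application is submitted) is June 3, 2027; not done until June 5, 2027, 2 days after the deadline.
That is the first point of non-compliance.

Step 1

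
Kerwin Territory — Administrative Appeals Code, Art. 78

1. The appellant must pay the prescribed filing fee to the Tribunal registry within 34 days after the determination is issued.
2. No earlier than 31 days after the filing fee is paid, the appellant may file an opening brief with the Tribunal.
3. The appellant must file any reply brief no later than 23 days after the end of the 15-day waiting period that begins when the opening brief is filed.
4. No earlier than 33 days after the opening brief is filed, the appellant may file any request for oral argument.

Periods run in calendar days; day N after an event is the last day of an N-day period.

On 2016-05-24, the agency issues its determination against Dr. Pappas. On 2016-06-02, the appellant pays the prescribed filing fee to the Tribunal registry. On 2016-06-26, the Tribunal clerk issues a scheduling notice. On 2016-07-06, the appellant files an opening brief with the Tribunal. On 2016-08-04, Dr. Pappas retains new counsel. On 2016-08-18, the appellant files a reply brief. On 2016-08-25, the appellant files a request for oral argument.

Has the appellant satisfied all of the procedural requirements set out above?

No

Step 1: 34 days after 2016-05-24 (when the determination is issued) is 2016-06-27; done 2016-06-02 — timely.
Step 2: the earliest permitted date is 31 days after 2016-06-02 (when the filing fee is paid), i.e. 2016-07-03; done 2016-07-06, after the minimum wait.
Step 3: 23 days after 2016-07-21 (end of the 15-day waiting period, which began when the opening brief is filed on 2016-07-06) is 2016-08-13; not done until 2016-08-18, 5 days after the deadline.
No need to go further; step 3 was not satisfied.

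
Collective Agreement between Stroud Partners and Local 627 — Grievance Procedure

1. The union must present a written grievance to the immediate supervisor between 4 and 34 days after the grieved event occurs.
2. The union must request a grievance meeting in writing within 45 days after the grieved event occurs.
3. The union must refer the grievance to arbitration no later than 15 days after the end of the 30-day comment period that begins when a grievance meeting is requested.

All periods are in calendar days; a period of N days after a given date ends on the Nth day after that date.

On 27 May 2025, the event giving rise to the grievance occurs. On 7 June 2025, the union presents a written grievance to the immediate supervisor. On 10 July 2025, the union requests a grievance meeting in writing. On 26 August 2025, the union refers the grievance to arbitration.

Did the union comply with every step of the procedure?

Step 1 — 4 and 34 days from 27 May 2025 (when the grieved event occurs) are 31 May 2025 and 30 June 2025 respectively; done 7 June 2025, which is between those dates.
Step 2 — counting 45 days from 27 May 2025 (when the grieved event occurs) gives a deadline of 11 July 2025; done 10 July 2025 — timely.
Step 3 — counting 15 days from 9 August 2025 (end of the 30-day comment period, which began when a grievance meeting is requested on 10 July 2025) gives a deadline of 24 August 2025; 26 August 2025 misses that deadline by 2 days.
The procedure was therefore not followed at step 3.

No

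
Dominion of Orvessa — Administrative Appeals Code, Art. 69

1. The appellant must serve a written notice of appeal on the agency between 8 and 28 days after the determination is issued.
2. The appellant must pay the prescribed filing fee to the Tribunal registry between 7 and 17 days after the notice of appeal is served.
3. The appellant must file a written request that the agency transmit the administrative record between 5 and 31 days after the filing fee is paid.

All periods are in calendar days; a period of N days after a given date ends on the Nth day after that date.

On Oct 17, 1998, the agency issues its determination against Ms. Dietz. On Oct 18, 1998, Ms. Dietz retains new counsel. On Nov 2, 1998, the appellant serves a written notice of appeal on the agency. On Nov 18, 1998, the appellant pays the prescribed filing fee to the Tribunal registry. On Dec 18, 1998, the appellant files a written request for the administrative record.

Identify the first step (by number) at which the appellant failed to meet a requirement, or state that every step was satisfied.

Step 1 — 8 and 28 days from Oct 17, 1998 (when the determination is issued) are Oct 25, 1998 and Nov 14, 1998 respectively; done Nov 2, 1998, which is between those dates.
Step 2 — 7 and 17 days from Nov 2, 1998 (when the notice of appeal is served) are Nov 9, 1998 and Nov 19, 1998 respectively; done Nov 18, 1998 — within the window.
Step 3 — 5 and 31 days from Nov 18, 1998 (when the filing fee is paid) are Nov 23, 1998 and Dec 19, 1998 respectively; done Dec 18, 1998, which is between those dates.

None — every step was satisfied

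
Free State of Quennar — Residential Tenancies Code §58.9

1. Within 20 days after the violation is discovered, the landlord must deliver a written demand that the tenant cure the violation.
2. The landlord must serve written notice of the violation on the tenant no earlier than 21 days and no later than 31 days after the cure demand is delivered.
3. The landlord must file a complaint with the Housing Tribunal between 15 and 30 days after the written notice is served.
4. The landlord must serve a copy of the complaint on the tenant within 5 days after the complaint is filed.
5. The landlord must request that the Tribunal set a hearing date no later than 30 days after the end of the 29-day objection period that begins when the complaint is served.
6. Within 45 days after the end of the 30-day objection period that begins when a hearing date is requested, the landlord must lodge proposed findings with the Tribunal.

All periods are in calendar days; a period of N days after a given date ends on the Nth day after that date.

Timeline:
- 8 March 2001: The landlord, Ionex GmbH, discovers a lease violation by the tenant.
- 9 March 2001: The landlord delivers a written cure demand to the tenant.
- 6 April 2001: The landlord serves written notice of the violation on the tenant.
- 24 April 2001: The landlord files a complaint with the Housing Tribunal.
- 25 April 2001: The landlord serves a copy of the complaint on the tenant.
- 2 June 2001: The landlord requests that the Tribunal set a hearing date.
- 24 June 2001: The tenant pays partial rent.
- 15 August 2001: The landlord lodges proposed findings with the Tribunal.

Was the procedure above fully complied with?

Yes

Step 1 — counting 20 days from 8 March 2001 (when the violation is discovered) gives a deadline of 28 March 2001; done 9 March 2001 — timely.
Step 2 — 21 and 31 days from 9 March 2001 (when the cure demand is delivered) are 30 March 2001 and 9 April 2001 respectively; done 6 April 2001, which is between those dates.
Step 3 — 15 and 30 days from 6 April 2001 (when the written notice is served) are 21 April 2001 and 6 May 2001 respectively; done 24 April 2001 — within the window.
Step 4 — counting 5 days from 24 April 2001 (when the complaint is filed) gives a deadline of 29 April 2001; completed 25 April 2001, before the deadline.
Step 5 — counting 30 days from 24 May 2001 (end of the 29-day objection period, which began when the complaint is served on 25 April 2001) gives a deadline of 23 June 2001; completed 2 June 2001, before the deadline.
Step 6 — counting 45 days from 2 July 2001 (end of the 30-day objection period, which began when a hearing date is requested on 2 June 2001) gives a deadline of 16 August 2001; completed 15 August 2001, before the deadline.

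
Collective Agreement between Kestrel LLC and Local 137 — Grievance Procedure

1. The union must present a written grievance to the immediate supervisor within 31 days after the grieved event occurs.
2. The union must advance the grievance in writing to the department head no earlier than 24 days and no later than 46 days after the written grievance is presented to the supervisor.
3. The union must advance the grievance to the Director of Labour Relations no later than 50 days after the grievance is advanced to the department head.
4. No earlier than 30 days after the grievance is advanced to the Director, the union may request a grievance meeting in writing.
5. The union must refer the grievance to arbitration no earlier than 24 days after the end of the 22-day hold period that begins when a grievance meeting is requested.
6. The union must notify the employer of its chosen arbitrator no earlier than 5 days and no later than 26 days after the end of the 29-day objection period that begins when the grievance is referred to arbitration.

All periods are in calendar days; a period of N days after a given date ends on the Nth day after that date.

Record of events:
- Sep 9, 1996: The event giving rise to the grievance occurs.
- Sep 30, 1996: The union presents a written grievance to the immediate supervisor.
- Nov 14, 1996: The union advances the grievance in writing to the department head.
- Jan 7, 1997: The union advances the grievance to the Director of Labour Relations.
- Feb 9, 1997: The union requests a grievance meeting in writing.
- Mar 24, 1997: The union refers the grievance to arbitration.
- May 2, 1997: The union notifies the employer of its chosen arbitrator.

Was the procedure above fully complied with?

No

Step 1: 31 days after Sep 9, 1996 (when the grieved event occurs) is Oct 10, 1996; done Sep 30, 1996 — timely.
Step 2: the window is 24–46 days after Sep 30, 1996 (when the written grievance is presented to the supervisor), so Oct 24, 1996 through Nov 15, 1996; done Nov 14, 1996, which is between those dates.
Step 3: 50 days after Nov 14, 1996 (when the grievance is advanced to the department head) is Jan 3, 1997; done Jan 7, 1997 — 4 days late.
The analysis stops there.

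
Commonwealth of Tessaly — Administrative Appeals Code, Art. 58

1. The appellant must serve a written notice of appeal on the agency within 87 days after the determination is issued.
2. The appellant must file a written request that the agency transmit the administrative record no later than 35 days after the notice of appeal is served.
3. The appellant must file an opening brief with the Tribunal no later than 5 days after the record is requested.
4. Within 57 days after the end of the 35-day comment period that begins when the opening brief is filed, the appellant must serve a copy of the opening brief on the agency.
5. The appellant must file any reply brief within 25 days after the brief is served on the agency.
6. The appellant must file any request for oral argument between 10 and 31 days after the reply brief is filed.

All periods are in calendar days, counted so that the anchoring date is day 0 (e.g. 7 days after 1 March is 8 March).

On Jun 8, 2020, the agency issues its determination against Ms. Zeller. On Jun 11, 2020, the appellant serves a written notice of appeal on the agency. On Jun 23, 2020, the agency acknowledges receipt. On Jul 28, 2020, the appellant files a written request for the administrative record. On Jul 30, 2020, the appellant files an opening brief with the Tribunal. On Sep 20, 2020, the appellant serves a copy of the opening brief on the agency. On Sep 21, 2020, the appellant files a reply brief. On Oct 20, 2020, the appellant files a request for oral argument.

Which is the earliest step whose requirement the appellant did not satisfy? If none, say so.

Step 1 — counting 87 days from Jun 8, 2020 (when the determination is issued) gives a deadline of Sep 3, 2020; completed Jun 11, 2020, before the deadline.
Step 2 — counting 35 days from Jun 11, 2020 (when the notice of appeal is served) gives a deadline of Jul 16, 2020; not done until Jul 28, 2020, 12 days after the deadline.

Step 2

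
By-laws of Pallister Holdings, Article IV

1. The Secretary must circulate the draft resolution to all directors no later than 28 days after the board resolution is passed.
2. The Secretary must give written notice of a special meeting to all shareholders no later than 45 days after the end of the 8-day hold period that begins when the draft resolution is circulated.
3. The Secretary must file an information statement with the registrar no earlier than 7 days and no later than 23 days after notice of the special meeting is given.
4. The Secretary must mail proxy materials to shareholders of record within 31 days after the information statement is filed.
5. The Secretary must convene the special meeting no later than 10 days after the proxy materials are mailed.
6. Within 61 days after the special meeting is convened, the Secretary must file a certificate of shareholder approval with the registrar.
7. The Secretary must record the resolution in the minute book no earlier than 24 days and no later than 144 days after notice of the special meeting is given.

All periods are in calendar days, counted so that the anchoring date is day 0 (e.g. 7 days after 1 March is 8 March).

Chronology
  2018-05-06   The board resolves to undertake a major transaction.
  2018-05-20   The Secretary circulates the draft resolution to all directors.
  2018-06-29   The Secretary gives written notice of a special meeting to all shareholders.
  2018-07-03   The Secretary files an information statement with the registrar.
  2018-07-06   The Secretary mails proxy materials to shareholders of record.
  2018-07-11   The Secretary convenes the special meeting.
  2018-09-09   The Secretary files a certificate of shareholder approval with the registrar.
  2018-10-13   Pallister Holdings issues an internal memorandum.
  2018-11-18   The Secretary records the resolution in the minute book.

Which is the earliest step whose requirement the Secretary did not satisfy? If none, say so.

Step 3

Step 1 — counting 28 days from 2018-05-06 (when the board resolution is passed) gives a deadline of 2018-06-03; done 2018-05-20 — timely.
Step 2 — counting 45 days from 2018-05-28 (end of the 8-day hold period, which began when the draft resolution is circulated on 2018-05-20) gives a deadline of 2018-07-12; done 2018-06-29 — timely.
Step 3 — 7 and 23 days from 2018-06-29 (when notice of the special meeting is given) are 2018-07-06 and 2018-07-22 respectively; 2018-07-03 is 3 days too early.
The procedure was therefore not followed at step 3.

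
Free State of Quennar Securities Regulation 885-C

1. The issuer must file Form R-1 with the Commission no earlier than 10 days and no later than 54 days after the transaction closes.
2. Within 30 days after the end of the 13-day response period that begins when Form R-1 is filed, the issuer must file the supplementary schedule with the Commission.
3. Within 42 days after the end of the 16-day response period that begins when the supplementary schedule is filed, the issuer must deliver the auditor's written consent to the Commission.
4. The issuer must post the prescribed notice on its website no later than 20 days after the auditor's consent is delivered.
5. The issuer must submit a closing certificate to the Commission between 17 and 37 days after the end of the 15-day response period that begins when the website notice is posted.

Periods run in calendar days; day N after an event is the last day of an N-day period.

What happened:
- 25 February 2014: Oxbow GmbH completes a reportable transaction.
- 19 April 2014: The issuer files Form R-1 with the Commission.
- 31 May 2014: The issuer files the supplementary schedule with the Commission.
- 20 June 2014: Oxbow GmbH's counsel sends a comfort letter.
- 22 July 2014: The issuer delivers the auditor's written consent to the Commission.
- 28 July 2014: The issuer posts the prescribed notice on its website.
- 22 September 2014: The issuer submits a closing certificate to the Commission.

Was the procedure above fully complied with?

No

Step 1 — 10 and 54 days from 25 February 2014 (when the transaction closes) are 7 March 2014 and 20 April 2014 respectively; done 19 April 2014, which is between those dates.
Step 2 — counting 30 days from 2 May 2014 (end of the 13-day response period, which began when Form R-1 is filed on 19 April 2014) gives a deadline of 1 June 2014; done 31 May 2014 — timely.
Step 3 — counting 42 days from 16 June 2014 (end of the 16-day response period, which began when the supplementary schedule is filed on 31 May 2014) gives a deadline of 28 July 2014; 22 July 2014 is within that limit.
Step 4 — counting 20 days from 22 July 2014 (when the auditor's consent is delivered) gives a deadline of 11 August 2014; 28 July 2014 is within that limit.
Step 5 — 17 and 37 days from 12 August 2014 (end of the 15-day response period, which began when the website notice is posted on 28 July 2014) are 29 August 2014 and 18 September 2014 respectively; 22 September 2014 is 4 days past the end of the window.
Later steps need not be reached.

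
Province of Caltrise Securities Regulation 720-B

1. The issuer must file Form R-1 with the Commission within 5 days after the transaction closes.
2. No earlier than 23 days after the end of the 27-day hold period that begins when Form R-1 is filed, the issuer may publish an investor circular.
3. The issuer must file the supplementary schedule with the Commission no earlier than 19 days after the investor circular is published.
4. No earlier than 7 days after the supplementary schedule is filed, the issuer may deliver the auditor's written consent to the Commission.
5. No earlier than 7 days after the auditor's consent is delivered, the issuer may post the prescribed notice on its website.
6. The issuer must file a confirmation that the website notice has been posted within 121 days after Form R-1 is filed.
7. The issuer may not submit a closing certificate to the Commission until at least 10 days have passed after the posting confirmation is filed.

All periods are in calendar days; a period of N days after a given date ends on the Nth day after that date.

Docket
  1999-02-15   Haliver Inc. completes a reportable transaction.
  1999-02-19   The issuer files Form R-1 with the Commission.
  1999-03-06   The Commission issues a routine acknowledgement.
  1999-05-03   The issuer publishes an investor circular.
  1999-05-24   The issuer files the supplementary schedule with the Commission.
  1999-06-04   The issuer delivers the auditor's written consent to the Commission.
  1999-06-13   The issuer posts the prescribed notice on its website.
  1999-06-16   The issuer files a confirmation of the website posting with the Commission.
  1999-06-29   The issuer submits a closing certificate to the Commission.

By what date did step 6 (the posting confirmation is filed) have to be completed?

Step 6 runs from 1999-02-19, when Form R-1 is filed. 121 days after 1999-02-19 is 1999-06-20.

1999-06-20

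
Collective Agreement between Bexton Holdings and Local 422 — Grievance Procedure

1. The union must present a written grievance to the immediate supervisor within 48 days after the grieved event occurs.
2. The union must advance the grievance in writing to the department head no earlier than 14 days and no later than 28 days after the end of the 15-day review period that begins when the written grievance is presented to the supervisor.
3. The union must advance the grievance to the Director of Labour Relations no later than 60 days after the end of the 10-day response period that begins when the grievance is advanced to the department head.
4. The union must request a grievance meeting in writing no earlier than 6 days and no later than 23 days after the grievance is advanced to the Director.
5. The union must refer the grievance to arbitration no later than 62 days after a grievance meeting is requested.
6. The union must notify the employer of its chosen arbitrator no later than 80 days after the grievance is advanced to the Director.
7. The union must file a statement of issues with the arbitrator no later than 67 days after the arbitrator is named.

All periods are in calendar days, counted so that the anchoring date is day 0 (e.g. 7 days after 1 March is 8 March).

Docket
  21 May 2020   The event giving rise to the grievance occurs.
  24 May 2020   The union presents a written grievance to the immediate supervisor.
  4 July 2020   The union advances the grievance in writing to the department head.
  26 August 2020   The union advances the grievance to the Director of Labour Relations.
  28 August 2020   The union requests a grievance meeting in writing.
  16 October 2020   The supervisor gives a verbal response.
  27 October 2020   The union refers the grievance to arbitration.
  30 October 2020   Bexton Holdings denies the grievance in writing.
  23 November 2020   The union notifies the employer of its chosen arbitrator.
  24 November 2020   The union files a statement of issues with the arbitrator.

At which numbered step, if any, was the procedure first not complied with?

Step 4

Step 1 — counting 48 days from 21 May 2020 (when the grieved event occurs) gives a deadline of 8 July 2020; completed 24 May 2020, before the deadline.
Step 2 — 14 and 28 days from 8 June 2020 (end of the 15-day review period, which began when the written grievance is presented to the supervisor on 24 May 2020) are 22 June 2020 and 6 July 2020 respectively; 4 July 2020 falls inside that range.
Step 3 — counting 60 days from 14 July 2020 (end of the 10-day response period, which began when the grievance is advanced to the department head on 4 July 2020) gives a deadline of 12 September 2020; 26 August 2020 is within that limit.
Step 4 — 6 and 23 days from 26 August 2020 (when the grievance is advanced to the Director) are 1 September 2020 and 18 September 2020 respectively; done 28 August 2020 — 4 days before the window opened.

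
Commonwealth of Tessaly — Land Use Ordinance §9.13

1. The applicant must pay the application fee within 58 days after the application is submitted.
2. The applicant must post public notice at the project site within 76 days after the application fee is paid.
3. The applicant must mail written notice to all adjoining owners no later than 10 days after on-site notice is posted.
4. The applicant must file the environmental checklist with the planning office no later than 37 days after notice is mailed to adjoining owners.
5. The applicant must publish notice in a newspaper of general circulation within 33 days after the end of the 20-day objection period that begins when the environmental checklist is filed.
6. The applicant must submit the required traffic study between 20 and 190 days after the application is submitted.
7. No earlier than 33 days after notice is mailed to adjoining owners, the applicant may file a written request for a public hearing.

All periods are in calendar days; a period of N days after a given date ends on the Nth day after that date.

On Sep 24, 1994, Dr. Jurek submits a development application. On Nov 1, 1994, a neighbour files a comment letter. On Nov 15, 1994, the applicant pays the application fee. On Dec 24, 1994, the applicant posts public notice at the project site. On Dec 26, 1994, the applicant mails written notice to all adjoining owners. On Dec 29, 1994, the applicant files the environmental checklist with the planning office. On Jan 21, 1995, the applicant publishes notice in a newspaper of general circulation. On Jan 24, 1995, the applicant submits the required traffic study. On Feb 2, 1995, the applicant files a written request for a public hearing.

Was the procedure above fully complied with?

Yes

Step 1: 58 days after Sep 24, 1994 (when the application is submitted) is Nov 21, 1994; completed Nov 15, 1994, before the deadline.
Step 2: 76 days after Nov 15, 1994 (when the application fee is paid) is Jan 30, 1995; done Dec 24, 1994 — timely.
Step 3: 10 days after Dec 24, 1994 (when on-site notice is posted) is Jan 3, 1995; done Dec 26, 1994 — timely.
Step 4: 37 days after Dec 26, 1994 (when notice is mailed to adjoining owners) is Feb 1, 1995; done Dec 29, 1994 — timely.
Step 5: 33 days after Jan 18, 1995 (end of the 20-day objection period, which began when the environmental checklist is filed on Dec 29, 1994) is Feb 20, 1995; done Jan 21, 1995 — timely.
Step 6: the window is 20–190 days after Sep 24, 1994 (when the application is submitted), so Oct 14, 1994 through Apr 2, 1995; Jan 24, 1995 falls inside that range.
Step 7: the earliest permitted date is 33 days after Dec 26, 1994 (when notice is mailed to adjoining owners), i.e. Jan 28, 1995; Feb 2, 1995 is on or after that date.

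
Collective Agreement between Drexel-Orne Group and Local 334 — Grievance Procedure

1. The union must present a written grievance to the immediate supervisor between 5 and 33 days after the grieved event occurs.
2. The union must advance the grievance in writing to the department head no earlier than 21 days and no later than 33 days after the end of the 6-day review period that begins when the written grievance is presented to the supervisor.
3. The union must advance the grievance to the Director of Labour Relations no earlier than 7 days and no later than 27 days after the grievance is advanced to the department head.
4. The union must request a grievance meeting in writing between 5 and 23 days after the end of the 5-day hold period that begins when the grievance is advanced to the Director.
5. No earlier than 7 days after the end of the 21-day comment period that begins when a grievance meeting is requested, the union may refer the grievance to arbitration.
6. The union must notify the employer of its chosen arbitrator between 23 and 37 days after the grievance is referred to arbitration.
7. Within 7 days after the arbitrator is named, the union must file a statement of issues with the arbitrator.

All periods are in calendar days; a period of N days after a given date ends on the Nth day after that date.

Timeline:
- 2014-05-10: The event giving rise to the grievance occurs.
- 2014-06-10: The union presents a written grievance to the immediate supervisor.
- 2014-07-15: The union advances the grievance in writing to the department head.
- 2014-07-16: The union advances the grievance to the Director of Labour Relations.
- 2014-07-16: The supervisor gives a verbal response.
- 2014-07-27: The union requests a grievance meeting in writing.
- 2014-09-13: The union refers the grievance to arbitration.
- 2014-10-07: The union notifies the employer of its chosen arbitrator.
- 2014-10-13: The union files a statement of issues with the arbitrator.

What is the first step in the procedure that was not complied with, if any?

Step 3

(1) the permitted window runs from 2014-05-10 + 5 = 2014-05-15 to 2014-05-10 + 33 = 2014-06-12; 2014-06-10 falls inside that range.
(2) the permitted window runs from 2014-06-16 + 21 = 2014-07-07 to 2014-06-16 + 33 = 2014-07-19; done 2014-07-15 — within the window.
(3) the permitted window runs from 2014-07-15 + 7 = 2014-07-22 to 2014-07-15 + 27 = 2014-08-11; 2014-07-16 is 6 days too early.
No need to go further; step 3 was not satisfied.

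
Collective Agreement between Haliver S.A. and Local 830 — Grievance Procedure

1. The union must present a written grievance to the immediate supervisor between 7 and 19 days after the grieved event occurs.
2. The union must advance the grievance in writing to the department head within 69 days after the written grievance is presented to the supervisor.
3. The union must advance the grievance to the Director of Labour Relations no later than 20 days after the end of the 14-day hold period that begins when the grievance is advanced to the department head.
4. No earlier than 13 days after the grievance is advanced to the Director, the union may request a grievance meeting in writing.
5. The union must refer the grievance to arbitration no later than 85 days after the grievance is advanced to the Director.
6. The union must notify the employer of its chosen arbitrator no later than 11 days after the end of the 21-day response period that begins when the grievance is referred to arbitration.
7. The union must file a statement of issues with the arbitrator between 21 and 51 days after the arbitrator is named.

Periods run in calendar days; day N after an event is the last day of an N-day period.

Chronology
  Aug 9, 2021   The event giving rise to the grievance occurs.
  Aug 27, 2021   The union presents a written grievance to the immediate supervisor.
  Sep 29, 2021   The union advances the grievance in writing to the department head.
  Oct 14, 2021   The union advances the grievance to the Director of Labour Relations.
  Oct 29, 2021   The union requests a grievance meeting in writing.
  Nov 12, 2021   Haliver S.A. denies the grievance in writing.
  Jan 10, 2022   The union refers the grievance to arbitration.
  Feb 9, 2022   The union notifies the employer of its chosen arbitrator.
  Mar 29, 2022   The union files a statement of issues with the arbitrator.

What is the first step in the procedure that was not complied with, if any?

Step 5

Step 1 — 7 and 19 days from Aug 9, 2021 (when the grieved event occurs) are Aug 16, 2021 and Aug 28, 2021 respectively; done Aug 27, 2021, which is between those dates.
Step 2 — counting 69 days from Aug 27, 2021 (when the written grievance is presented to the supervisor) gives a deadline of Nov 4, 2021; Sep 29, 2021 is within that limit.
Step 3 — counting 20 days from Oct 13, 2021 (end of the 14-day hold period, which began when the grievance is advanced to the department head on Sep 29, 2021) gives a deadline of Nov 2, 2021; done Oct 14, 2021 — timely.
Step 4 — must wait 13 days from Oct 14, 2021 (when the grievance is advanced to the Director), so not before Oct 27, 2021; done Oct 29, 2021 — permitted.
Step 5 — counting 85 days from Oct 14, 2021 (when the grievance is advanced to the Director) gives a deadline of Jan 7, 2022; not done until Jan 10, 2022, 3 days after the deadline.
The analysis stops there.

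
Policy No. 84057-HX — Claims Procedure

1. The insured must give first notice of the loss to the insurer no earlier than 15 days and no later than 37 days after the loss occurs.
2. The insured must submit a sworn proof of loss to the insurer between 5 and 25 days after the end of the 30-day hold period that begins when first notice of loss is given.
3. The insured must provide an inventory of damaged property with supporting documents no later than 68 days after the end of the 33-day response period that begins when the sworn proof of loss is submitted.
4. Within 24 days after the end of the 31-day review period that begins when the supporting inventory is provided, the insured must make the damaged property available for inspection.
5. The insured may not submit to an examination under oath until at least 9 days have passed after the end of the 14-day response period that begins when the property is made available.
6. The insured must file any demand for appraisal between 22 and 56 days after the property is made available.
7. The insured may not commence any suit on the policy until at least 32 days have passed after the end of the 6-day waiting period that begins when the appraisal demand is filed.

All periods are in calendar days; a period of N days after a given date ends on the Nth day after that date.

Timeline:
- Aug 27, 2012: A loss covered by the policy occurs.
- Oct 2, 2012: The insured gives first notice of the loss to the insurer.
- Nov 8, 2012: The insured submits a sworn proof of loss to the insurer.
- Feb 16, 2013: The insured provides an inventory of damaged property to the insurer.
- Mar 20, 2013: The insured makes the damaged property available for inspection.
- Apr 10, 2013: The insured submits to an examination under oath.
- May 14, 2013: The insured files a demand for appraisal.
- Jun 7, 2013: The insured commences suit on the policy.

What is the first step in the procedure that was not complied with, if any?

Step 1: the window is 15–37 days after Aug 27, 2012 (when the loss occurs), so Sep 11, 2012 through Oct 3, 2012; done Oct 2, 2012, which is between those dates.
Step 2: the window is 5–25 days after Nov 1, 2012 (end of the 30-day hold period, which began when first notice of loss is given on Oct 2, 2012), so Nov 6, 2012 through Nov 26, 2012; done Nov 8, 2012, which is between those dates.
Step 3: 68 days after Dec 11, 2012 (end of the 33-day response period, which began when the sworn proof of loss is submitted on Nov 8, 2012) is Feb 17, 2013; Feb 16, 2013 is within that limit.
Step 4: 24 days after Mar 19, 2013 (end of the 31-day review period, which began when the supporting inventory is provided on Feb 16, 2013) is Apr 12, 2013; completed Mar 20, 2013, before the deadline.
Step 5: the earliest permitted date is 9 days after Apr 3, 2013 (end of the 14-day response period, which began when the property is made available on Mar 20, 2013), i.e. Apr 12, 2013; done Apr 10, 2013 — 2 days too early.

Step 5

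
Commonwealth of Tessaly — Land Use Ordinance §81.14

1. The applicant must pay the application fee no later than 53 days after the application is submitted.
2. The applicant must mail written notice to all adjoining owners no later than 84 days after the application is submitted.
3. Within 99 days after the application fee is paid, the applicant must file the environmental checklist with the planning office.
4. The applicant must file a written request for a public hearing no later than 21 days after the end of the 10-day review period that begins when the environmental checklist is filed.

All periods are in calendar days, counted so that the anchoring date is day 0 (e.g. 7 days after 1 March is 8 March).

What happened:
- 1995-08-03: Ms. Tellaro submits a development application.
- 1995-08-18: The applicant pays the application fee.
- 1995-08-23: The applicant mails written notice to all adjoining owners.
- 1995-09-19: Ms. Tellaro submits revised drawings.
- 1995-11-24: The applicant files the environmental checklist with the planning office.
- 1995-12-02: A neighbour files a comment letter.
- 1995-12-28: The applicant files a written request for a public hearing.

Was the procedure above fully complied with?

No

Step 1: 53 days after 1995-08-03 (when the application is submitted) is 1995-09-25; completed 1995-08-18, before the deadline.
Step 2: 84 days after 1995-08-03 (when the application is submitted) is 1995-10-26; 1995-08-23 is within that limit.
Step 3: 99 days after 1995-08-18 (when the application fee is paid) is 1995-11-25; done 1995-11-24 — timely.
Step 4: 21 days after 1995-12-04 (end of the 10-day review period, which began when the environmental checklist is filed on 1995-11-24) is 1995-12-25; 1995-12-28 misses that deadline by 3 days.
Later steps need not be reached.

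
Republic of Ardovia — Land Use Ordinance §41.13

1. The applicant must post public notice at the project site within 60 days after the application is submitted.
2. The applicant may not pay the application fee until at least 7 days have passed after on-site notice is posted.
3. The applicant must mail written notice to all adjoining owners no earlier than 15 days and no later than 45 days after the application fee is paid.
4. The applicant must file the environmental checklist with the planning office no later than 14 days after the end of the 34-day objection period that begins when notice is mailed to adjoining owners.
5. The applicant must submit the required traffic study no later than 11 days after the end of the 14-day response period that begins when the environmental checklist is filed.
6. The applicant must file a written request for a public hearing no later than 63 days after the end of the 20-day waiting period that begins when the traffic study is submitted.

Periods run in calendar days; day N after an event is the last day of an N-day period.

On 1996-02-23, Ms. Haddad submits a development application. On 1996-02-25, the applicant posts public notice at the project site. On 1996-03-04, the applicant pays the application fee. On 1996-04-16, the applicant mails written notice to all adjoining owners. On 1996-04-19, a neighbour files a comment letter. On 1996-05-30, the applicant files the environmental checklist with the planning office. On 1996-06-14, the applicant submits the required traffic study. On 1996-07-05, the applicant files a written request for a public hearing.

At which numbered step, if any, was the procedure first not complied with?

None — every step was satisfied

Step 1: 60 days after 1996-02-23 (when the application is submitted) is 1996-04-23; 1996-02-25 is within that limit.
Step 2: the earliest permitted date is 7 days after 1996-02-25 (when on-site notice is posted), i.e. 1996-03-03; 1996-03-04 is on or after that date.
Step 3: the window is 15–45 days after 1996-03-04 (when the application fee is paid), so 1996-03-19 through 1996-04-18; done 1996-04-16, which is between those dates.
Step 4: 14 days after 1996-05-20 (end of the 34-day objection period, which began when notice is mailed to adjoining owners on 1996-04-16) is 1996-06-03; completed 1996-05-30, before the deadline.
Step 5: 11 days after 1996-06-13 (end of the 14-day response period, which began when the environmental checklist is filed on 1996-05-30) is 1996-06-24; completed 1996-06-14, before the deadline.
Step 6: 63 days after 1996-07-04 (end of the 20-day waiting period, which began when the traffic study is submitted on 1996-06-14) is 1996-09-05; completed 1996-07-05, before the deadline.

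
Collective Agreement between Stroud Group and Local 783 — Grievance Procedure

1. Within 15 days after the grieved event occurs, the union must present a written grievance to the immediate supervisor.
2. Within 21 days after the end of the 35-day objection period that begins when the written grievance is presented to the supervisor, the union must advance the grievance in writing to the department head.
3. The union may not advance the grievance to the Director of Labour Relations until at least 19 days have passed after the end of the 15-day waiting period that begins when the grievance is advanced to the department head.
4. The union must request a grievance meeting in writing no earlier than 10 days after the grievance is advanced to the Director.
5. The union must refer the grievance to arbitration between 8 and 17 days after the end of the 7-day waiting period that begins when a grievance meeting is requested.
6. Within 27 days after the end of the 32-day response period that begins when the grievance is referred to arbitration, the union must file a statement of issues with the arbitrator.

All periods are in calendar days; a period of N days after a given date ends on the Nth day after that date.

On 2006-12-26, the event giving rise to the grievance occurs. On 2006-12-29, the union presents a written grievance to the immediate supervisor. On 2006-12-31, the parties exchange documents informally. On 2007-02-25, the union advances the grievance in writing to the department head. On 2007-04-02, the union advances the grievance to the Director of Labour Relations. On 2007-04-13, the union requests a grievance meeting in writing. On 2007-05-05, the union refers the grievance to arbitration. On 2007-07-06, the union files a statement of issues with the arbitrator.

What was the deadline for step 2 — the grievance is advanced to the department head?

2007-02-23

The written grievance is presented to the supervisor on 2006-12-29; the 35-day objection period therefore ends 2007-02-02, and step 2 runs from that date. 21 days after 2007-02-02 is 2007-02-23.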